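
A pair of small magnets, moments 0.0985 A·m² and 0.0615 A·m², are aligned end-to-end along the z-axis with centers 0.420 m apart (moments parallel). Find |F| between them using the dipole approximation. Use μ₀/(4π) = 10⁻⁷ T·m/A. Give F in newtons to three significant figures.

F ≈ 1.17×10⁻⁷ N

On-axis B of dipole 1: B = (μ₀/4π)·2m₁/r³. Force on dipole 2: F = m₂·dB/dr.
dB/dr = −(μ₀/4π)·6m₁/r⁴, so |F| = (μ₀/4π)·6m₁m₂/r⁴.
F = 6(10⁻⁷)(0.0985)(0.0615)/(0.420)⁴ = 1.168×10⁻⁷ N.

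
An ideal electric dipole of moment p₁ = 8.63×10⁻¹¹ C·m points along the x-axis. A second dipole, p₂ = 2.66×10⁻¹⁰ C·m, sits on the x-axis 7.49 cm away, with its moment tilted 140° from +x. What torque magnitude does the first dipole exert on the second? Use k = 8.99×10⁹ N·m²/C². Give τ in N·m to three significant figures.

τ ≈ 6.31×10⁻⁷ N·m

The second dipole sits on the axis of the first, so the field there is axial: E₁ = 2kp₁/r³ along +x.
E₁ = 2(8.99×10⁹)(8.63×10⁻¹¹)/(0.0749)³ = 3693 N/C.
Torque on the second dipole: τ = p₂ E₁ sinθ.
τ = (2.66×10⁻¹⁰)(3693)·sin140° = 6.314×10⁻⁷ N·m.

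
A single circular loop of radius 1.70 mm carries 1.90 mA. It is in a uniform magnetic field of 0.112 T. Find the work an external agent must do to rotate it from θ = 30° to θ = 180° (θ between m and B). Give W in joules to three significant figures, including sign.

Magnetic moment m = IA = Iπa² = (0.00190)·π·(0.00170)² = 1.725×10⁻⁸ A·m².
W_ext = ΔU = −mB cosθ₂ + mB cosθ₁ = mB(cosθ₁ − cosθ₂).
W = (1.725×10⁻⁸)(0.112)·(cos30° − cos180°) = (1.932×10⁻⁹)·(+1.8660) = 3.605×10⁻⁹ J.

W ≈ 3.61×10⁻⁹ J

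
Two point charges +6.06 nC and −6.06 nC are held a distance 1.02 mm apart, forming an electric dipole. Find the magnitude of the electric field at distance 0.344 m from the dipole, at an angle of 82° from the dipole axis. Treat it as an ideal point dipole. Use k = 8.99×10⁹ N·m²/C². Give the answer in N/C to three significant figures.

Dipole moment p = qd = (6.06×10⁻⁹ C)(0.00102 m) = 6.181×10⁻¹² C·m.
At angle θ the dipole field magnitude is E = (kp/r³)·√(1 + 3cos²θ).
kp/r³ = (8.99×10⁹)(6.181×10⁻¹²) / (0.344)³ = 1.365 N/C.
√(1 + 3cos²82°) = √(1 + 3·0.0194) = √1.0581 ≈ 1.0286.
E ≈ 1.365 × 1.029 = 1.404 N/C.

E ≈ 1.40 N/C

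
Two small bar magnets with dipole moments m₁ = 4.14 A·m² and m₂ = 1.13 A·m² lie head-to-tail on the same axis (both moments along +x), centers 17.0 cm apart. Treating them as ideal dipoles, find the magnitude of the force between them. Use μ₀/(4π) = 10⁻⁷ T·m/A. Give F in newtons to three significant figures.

On-axis B of dipole 1: B = (μ₀/4π)·2m₁/r³. Force on dipole 2: F = m₂·dB/dr.
dB/dr = −(μ₀/4π)·6m₁/r⁴, so |F| = (μ₀/4π)·6m₁m₂/r⁴.
F = 6(10⁻⁷)(4.14)(1.13)/(0.170)⁴ = 0.003361 N.

F ≈ 0.00336 N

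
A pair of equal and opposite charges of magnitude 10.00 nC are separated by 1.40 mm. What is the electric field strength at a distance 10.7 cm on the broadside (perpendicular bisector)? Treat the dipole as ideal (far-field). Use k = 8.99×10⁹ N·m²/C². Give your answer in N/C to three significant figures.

Dipole moment p = qd = (1.00×10⁻⁸ C)(0.00140 m) = 1.40×10⁻¹¹ C·m.
On the perpendicular bisector E = kp/r³ (half the axial value at the same distance).
E = (8.99×10⁹)(1.40×10⁻¹¹) / (0.107)³ = 102.7 N/C.

E ≈ 103 N/C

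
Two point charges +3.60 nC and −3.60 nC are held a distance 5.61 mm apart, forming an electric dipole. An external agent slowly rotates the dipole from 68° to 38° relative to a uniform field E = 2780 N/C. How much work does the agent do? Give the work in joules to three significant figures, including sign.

Dipole moment p = qd = (3.60×10⁻⁹ C)(0.00561 m) = 2.02×10⁻¹¹ C·m.
W_ext = ΔU = U(θ₂) − U(θ₁) = −pE cosθ₂ − (−pE cosθ₁) = pE(cosθ₁ − cosθ₂).
W = (2.02×10⁻¹¹)(2780)·(cos68° − cos38°) = (5.616×10⁻⁸)·(-0.4134) = -2.322×10⁻⁸ J.

W ≈ -2.32×10⁻⁸ J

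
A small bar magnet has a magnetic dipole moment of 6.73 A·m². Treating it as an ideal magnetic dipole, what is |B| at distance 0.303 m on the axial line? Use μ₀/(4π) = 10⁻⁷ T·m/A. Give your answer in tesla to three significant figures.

B ≈ 4.84×10⁻⁵ T

On axis B = (μ₀/4π)·2m/r³.
B = 2·(10⁻⁷)·(6.73) / (0.303)³ = 4.839×10⁻⁵ T.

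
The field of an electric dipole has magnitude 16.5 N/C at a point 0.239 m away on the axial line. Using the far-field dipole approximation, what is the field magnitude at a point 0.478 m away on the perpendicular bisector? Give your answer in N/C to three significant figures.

Dipole fields scale as 1/r³ in the far field.
The axial field is twice the equatorial field at the same r, so the geometry factor is 1/2.
E₂ = E₁ · (1/2) · (r₁/r₂)³ = 16.5 · 0.5 · (0.239/0.478)³.
(r₁/r₂)³ = (0.5)³ = 0.125.
E₂ ≈ 1.031 N/C.

E ≈ 1.03 N/C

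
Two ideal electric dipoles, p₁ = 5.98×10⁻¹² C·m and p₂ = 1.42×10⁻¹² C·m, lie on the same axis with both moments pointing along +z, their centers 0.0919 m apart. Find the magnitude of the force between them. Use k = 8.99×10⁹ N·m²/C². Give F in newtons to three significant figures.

F ≈ 6.42×10⁻⁹ N

On-axis field of dipole 1 at distance r: E = 2kp₁/r³. Force on dipole 2 is F = p₂·dE/dr (gradient along axis).
dE/dr = −6kp₁/r⁴, so |F| = 6kp₁p₂/r⁴ (attractive for aligned moments).
F = 6(8.99×10⁹)(5.98×10⁻¹²)(1.42×10⁻¹²)/(0.0919)⁴ = 6.422×10⁻⁹ N.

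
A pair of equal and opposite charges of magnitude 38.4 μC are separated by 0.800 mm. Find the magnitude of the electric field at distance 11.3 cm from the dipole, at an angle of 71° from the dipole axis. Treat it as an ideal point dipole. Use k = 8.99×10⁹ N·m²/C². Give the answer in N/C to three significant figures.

Dipole moment p = qd = (3.84×10⁻⁵ C)(8.00×10⁻⁴ m) = 3.072×10⁻⁸ C·m.
At angle θ the dipole field magnitude is E = (kp/r³)·√(1 + 3cos²θ).
kp/r³ = (8.99×10⁹)(3.072×10⁻⁸) / (0.113)³ = 1.914×10⁵ N/C.
√(1 + 3cos²71°) = √(1 + 3·0.1060) = √1.3180 ≈ 1.1480.
E ≈ 1.914×10⁵ × 1.148 = 2.197×10⁵ N/C.

E ≈ 2.20×10⁵ N/C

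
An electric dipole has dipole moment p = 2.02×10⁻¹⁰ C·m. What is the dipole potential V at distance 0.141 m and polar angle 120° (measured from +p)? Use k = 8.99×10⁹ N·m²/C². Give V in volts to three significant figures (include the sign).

The dipole potential is V = kp cosθ / r².
V = (8.99×10⁹)(2.02×10⁻¹⁰)·cos120° / (0.141)² = -45.67 V.

V ≈ -45.7 V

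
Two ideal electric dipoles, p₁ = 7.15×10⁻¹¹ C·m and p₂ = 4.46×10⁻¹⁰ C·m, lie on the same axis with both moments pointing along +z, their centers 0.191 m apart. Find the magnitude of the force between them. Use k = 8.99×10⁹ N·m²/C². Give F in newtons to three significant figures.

F ≈ 1.29×10⁻⁶ N

On-axis field of dipole 1 at distance r: E = 2kp₁/r³. Force on dipole 2 is F = p₂·dE/dr (gradient along axis).
dE/dr = −6kp₁/r⁴, so |F| = 6kp₁p₂/r⁴ (attractive for aligned moments).
F = 6(8.99×10⁹)(7.15×10⁻¹¹)(4.46×10⁻¹⁰)/(0.191)⁴ = 1.292×10⁻⁶ N.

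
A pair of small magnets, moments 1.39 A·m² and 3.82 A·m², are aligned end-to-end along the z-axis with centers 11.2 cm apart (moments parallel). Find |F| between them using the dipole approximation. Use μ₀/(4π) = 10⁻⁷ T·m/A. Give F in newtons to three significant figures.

On-axis B of dipole 1: B = (μ₀/4π)·2m₁/r³. Force on dipole 2: F = m₂·dB/dr.
dB/dr = −(μ₀/4π)·6m₁/r⁴, so |F| = (μ₀/4π)·6m₁m₂/r⁴.
F = 6(10⁻⁷)(1.39)(3.82)/(0.112)⁴ = 0.02025 N.

F ≈ 0.0202 N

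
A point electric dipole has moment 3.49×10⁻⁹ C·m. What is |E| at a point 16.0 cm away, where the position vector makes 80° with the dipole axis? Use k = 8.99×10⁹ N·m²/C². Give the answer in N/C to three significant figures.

At angle θ the dipole field magnitude is E = (kp/r³)·√(1 + 3cos²θ).
kp/r³ = (8.99×10⁹)(3.49×10⁻⁹) / (0.160)³ = 7660 N/C.
√(1 + 3cos²80°) = √(1 + 3·0.0302) = √1.0905 ≈ 1.0443.
E ≈ 7660 × 1.044 = 7999 N/C.

E ≈ 8000 N/C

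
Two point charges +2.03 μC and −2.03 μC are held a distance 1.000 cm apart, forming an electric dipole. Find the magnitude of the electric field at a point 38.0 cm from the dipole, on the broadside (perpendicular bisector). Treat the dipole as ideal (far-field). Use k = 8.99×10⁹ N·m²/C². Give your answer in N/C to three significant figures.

E ≈ 3330 N/C

Dipole moment p = qd = (2.03×10⁻⁶ C)(0.0100 m) = 2.03×10⁻⁸ C·m.
On the perpendicular bisector E = kp/r³ (half the axial value at the same distance).
E = (8.99×10⁹)(2.03×10⁻⁸) / (0.380)³ = 3326 N/C.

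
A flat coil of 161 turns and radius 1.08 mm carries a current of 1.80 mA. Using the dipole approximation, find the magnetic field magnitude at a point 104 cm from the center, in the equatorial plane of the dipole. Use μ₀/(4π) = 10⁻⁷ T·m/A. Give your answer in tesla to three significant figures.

B ≈ 9.44×10⁻¹⁴ T

m = NIA = NIπa² = 161·(0.00180)·π·(0.00108)² = 1.062×10⁻⁶ A·m².
In the equatorial plane B = (μ₀/4π)·m/r³ (half the axial value).
B = (10⁻⁷)·(1.062×10⁻⁶) / (1.04)³ = 9.441×10⁻¹⁴ T.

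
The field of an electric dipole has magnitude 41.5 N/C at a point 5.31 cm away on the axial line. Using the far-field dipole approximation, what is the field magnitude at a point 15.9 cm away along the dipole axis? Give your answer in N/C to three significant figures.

Dipole fields scale as 1/r³ in the far field; the geometry is the same at both points.
E₂ = E₁ · (r₁/r₂)³ = 41.5 · (5.31/15.9)³.
(r₁/r₂)³ = (0.334)³ = 0.03725.
E₂ ≈ 1.546 N/C.

E ≈ 1.55 N/C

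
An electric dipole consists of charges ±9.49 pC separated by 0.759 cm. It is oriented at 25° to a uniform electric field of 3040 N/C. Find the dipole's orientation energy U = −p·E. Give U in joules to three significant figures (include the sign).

Dipole moment p = qd = (9.49×10⁻¹² C)(0.00759 m) = 7.203×10⁻¹⁴ C·m.
U = −p·E = −pE cosθ.
U = −(7.203×10⁻¹⁴)(3040)·cos25° = -1.985×10⁻¹⁰ J.

U ≈ -1.98×10⁻¹⁰ J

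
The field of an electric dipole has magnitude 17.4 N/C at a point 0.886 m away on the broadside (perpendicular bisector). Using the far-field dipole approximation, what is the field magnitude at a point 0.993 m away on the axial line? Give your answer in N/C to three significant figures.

E ≈ 24.7 N/C

Dipole fields scale as 1/r³ in the far field.
The axial field is twice the equatorial field at the same r, so the geometry factor is 2/1.
E₂ = E₁ · (2/1) · (r₁/r₂)³ = 17.4 · 2 · (0.886/0.993)³.
(r₁/r₂)³ = (0.8922)³ = 0.7103.
E₂ ≈ 24.72 N/C.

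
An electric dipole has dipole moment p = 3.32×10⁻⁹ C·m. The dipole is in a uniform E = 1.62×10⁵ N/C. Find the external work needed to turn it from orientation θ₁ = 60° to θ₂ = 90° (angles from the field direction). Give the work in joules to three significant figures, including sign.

W_ext = ΔU = U(θ₂) − U(θ₁) = −pE cosθ₂ − (−pE cosθ₁) = pE(cosθ₁ − cosθ₂).
W = (3.32×10⁻⁹)(1.62×10⁵)·(cos60° − cos90°) = (5.378×10⁻⁴)·(+0.5000) = 2.689×10⁻⁴ J.

W ≈ 2.69×10⁻⁴ J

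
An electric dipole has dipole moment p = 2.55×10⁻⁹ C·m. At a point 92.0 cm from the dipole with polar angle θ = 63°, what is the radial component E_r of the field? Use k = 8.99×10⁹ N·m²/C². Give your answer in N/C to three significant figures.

For a dipole, E_r = (2kp cosθ)/r³.
kp/r³ = (8.99×10⁹)(2.55×10⁻⁹)/(0.920)³ = 29.44 N/C.
E_r = 2·29.44·cos63° = 26.73 N/C.

E_r ≈ 26.7 N/C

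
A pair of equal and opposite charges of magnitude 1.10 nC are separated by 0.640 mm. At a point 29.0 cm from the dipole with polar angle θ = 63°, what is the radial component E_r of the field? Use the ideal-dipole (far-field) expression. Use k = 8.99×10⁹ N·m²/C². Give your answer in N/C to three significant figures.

Dipole moment p = qd = (1.10×10⁻⁹ C)(6.40×10⁻⁴ m) = 7.04×10⁻¹³ C·m.
For a dipole, E_r = (2kp cosθ)/r³.
kp/r³ = (8.99×10⁹)(7.04×10⁻¹³)/(0.290)³ = 0.2595 N/C.
E_r = 2·0.2595·cos63° = 0.2356 N/C.

E_r ≈ 0.236 N/C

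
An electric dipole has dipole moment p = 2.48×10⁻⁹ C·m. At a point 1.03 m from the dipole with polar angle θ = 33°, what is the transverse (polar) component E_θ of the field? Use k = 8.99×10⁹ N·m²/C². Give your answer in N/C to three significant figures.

E_θ ≈ 11.1 N/C

For a dipole, E_θ = (kp sinθ)/r³.
kp/r³ = (8.99×10⁹)(2.48×10⁻⁹)/(1.03)³ = 20.40 N/C.
E_θ = 20.40·sin33° = 11.11 N/C.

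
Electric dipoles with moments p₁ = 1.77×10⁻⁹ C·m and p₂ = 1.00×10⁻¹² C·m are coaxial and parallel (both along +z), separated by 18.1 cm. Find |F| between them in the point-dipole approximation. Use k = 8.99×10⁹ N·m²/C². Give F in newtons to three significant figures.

On-axis field of dipole 1 at distance r: E = 2kp₁/r³. Force on dipole 2 is F = p₂·dE/dr (gradient along axis).
dE/dr = −6kp₁/r⁴, so |F| = 6kp₁p₂/r⁴ (attractive for aligned moments).
F = 6(8.99×10⁹)(1.77×10⁻⁹)(1.00×10⁻¹²)/(0.181)⁴ = 8.895×10⁻⁸ N.

F ≈ 8.90×10⁻⁸ N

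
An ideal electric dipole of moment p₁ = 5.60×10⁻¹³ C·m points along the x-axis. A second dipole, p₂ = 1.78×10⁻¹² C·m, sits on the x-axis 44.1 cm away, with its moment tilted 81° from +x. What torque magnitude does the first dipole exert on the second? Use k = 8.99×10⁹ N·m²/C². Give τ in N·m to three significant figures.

τ ≈ 2.06×10⁻¹³ N·m

The second dipole sits on the axis of the first, so the field there is axial: E₁ = 2kp₁/r³ along +x.
E₁ = 2(8.99×10⁹)(5.60×10⁻¹³)/(0.441)³ = 0.1174 N/C.
Torque on the second dipole: τ = p₂ E₁ sinθ.
τ = (1.78×10⁻¹²)(0.1174)·sin81° = 2.064×10⁻¹³ N·m.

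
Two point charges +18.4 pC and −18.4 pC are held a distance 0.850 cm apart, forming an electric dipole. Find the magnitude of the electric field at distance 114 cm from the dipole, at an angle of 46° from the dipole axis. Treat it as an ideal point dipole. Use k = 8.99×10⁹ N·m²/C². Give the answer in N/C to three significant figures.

Dipole moment p = qd = (1.84×10⁻¹¹ C)(0.00850 m) = 1.564×10⁻¹³ C·m.
At angle θ the dipole field magnitude is E = (kp/r³)·√(1 + 3cos²θ).
kp/r³ = (8.99×10⁹)(1.564×10⁻¹³) / (1.14)³ = 9.490×10⁻⁴ N/C.
√(1 + 3cos²46°) = √(1 + 3·0.4826) = √2.4477 ≈ 1.5645.
E ≈ 9.490×10⁻⁴ × 1.564 = 0.001485 N/C.

E ≈ 0.00148 N/C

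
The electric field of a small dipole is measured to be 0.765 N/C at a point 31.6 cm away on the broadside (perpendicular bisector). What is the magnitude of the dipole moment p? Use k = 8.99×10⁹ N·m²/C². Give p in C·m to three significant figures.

p ≈ 2.69×10⁻¹² C·m

In the equatorial plane E = kp/r³, so p = Er³/(k).
p = (0.765)·(0.316)³ / (8.99×10⁹) = 2.685×10⁻¹² C·m.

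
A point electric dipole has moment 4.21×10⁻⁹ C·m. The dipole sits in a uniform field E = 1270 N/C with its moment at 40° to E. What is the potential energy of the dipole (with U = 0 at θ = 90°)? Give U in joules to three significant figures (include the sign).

U = −p·E = −pE cosθ.
U = −(4.21×10⁻⁹)(1270)·cos40° = -4.096×10⁻⁶ J.

U ≈ -4.10×10⁻⁶ J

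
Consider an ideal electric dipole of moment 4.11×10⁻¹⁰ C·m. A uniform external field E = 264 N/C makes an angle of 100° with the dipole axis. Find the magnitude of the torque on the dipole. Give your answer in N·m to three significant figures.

Torque on an electric dipole: τ = pE sinθ.
τ = (4.11×10⁻¹⁰)(264)·sin100° = 1.069×10⁻⁷ N·m.

τ ≈ 1.07×10⁻⁷ N·m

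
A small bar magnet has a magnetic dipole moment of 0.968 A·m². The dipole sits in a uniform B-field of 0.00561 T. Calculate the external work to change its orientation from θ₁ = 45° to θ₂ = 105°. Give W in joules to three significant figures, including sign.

W ≈ 0.00525 J

W_ext = ΔU = −mB cosθ₂ + mB cosθ₁ = mB(cosθ₁ − cosθ₂).
W = (0.968)(0.00561)·(cos45° − cos105°) = (0.005430)·(+0.9659) = 0.005245 J.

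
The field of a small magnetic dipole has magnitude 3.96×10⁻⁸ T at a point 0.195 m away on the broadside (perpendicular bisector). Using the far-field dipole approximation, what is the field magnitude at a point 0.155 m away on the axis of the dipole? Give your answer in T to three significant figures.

Dipole fields scale as 1/r³ in the far field.
The axial field is twice the equatorial field at the same r, so the geometry factor is 2/1.
B₂ = B₁ · (2/1) · (r₁/r₂)³ = 3.96×10⁻⁸ · 2 · (0.195/0.155)³.
(r₁/r₂)³ = (1.258)³ = 1.991.
B₂ ≈ 1.577×10⁻⁷ T.

B ≈ 1.58×10⁻⁷ T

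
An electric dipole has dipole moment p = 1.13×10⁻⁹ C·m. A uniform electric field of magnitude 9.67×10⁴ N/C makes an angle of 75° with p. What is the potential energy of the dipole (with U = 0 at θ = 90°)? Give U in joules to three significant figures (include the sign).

U ≈ -2.83×10⁻⁵ J

U = −p·E = −pE cosθ.
U = −(1.13×10⁻⁹)(9.67×10⁴)·cos75° = -2.828×10⁻⁵ J.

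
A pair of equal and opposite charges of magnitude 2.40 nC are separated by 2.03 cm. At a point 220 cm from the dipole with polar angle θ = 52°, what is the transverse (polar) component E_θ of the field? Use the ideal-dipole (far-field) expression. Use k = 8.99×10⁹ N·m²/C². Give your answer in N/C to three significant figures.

E_θ ≈ 0.0324 N/C

Dipole moment p = qd = (2.40×10⁻⁹ C)(0.0203 m) = 4.872×10⁻¹¹ C·m.
For a dipole, E_θ = (kp sinθ)/r³.
kp/r³ = (8.99×10⁹)(4.872×10⁻¹¹)/(2.20)³ = 0.04113 N/C.
E_θ = 0.04113·sin52° = 0.03241 N/C.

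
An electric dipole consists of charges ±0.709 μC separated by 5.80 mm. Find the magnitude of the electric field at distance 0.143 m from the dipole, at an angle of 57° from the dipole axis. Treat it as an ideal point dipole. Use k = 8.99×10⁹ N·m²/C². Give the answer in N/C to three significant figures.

E ≈ 1.74×10⁴ N/C

Dipole moment p = qd = (7.09×10⁻⁷ C)(0.00580 m) = 4.112×10⁻⁹ C·m.
At angle θ the dipole field magnitude is E = (kp/r³)·√(1 + 3cos²θ).
kp/r³ = (8.99×10⁹)(4.112×10⁻⁹) / (0.143)³ = 1.264×10⁴ N/C.
√(1 + 3cos²57°) = √(1 + 3·0.2966) = √1.8899 ≈ 1.3747.
E ≈ 1.264×10⁴ × 1.375 = 1.738×10⁴ N/C.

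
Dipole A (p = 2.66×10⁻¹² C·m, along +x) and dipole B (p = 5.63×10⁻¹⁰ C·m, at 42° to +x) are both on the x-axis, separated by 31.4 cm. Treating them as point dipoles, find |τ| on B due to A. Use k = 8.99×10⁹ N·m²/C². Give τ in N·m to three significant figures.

τ ≈ 5.82×10⁻¹⁰ N·m

The second dipole sits on the axis of the first, so the field there is axial: E₁ = 2kp₁/r³ along +x.
E₁ = 2(8.99×10⁹)(2.66×10⁻¹²)/(0.314)³ = 1.545 N/C.
Torque on the second dipole: τ = p₂ E₁ sinθ.
τ = (5.63×10⁻¹⁰)(1.545)·sin42° = 5.820×10⁻¹⁰ N·m.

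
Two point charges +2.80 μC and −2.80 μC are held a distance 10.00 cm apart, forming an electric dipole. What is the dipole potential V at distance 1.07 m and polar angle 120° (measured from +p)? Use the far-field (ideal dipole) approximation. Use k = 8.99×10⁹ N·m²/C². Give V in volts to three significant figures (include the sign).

Dipole moment p = qd = (2.80×10⁻⁶ C)(0.100 m) = 2.80×10⁻⁷ C·m.
The dipole potential is V = kp cosθ / r².
V = (8.99×10⁹)(2.80×10⁻⁷)·cos120° / (1.07)² = -1099 V.

V ≈ -1100 V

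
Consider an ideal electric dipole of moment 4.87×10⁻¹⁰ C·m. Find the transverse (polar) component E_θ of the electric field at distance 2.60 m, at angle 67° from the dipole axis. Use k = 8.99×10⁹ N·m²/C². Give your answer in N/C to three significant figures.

For a dipole, E_θ = (kp sinθ)/r³.
kp/r³ = (8.99×10⁹)(4.87×10⁻¹⁰)/(2.60)³ = 0.2491 N/C.
E_θ = 0.2491·sin67° = 0.2293 N/C.

E_θ ≈ 0.229 N/C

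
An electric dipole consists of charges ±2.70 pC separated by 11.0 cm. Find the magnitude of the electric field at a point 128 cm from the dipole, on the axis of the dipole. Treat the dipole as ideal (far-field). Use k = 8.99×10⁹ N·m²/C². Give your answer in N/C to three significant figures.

Dipole moment p = qd = (2.70×10⁻¹² C)(0.110 m) = 2.97×10⁻¹³ C·m.
On the dipole axis E = 2kp/r³.
E = 2·(8.99×10⁹)(2.97×10⁻¹³) / (1.28)³ = 0.002546 N/C.

E ≈ 0.00255 N/C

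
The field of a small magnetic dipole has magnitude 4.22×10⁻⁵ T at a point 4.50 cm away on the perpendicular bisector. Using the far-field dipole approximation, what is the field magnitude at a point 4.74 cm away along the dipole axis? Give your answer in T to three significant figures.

Dipole fields scale as 1/r³ in the far field.
The axial field is twice the equatorial field at the same r, so the geometry factor is 2/1.
B₂ = B₁ · (2/1) · (r₁/r₂)³ = 4.22×10⁻⁵ · 2 · (4.50/4.74)³.
(r₁/r₂)³ = (0.9494)³ = 0.8557.
B₂ ≈ 7.222×10⁻⁵ T.

B ≈ 7.22×10⁻⁵ T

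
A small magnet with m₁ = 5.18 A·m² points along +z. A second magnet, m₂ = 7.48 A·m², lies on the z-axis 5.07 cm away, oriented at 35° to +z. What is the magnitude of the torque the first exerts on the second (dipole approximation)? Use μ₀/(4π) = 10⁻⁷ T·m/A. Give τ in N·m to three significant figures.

Dipole B is on the axis of dipole A, so B₁ there is axial: B₁ = (μ₀/4π)·2m₁/r³ along +z.
B₁ = 2(10⁻⁷)(5.18)/(0.0507)³ = 0.007949 T.
τ = m₂ B₁ sinθ.
τ = (7.48)(0.007949)·sin35° = 0.03411 N·m.

τ ≈ 0.0341 N·m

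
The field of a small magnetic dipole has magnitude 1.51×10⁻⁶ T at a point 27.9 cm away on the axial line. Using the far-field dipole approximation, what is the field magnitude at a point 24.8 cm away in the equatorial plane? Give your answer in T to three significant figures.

B ≈ 1.07×10⁻⁶ T

Dipole fields scale as 1/r³ in the far field.
The axial field is twice the equatorial field at the same r, so the geometry factor is 1/2.
B₂ = B₁ · (1/2) · (r₁/r₂)³ = 1.51×10⁻⁶ · 0.5 · (27.9/24.8)³.
(r₁/r₂)³ = (1.125)³ = 1.424.
B₂ ≈ 1.075×10⁻⁶ T.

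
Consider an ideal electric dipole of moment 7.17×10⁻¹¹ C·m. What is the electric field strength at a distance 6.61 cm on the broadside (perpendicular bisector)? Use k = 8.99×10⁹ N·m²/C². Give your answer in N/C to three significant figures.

In the equatorial plane E = kp/r³.
E = (8.99×10⁹)(7.17×10⁻¹¹) / (0.0661)³ = 2232 N/C.

E ≈ 2230 N/C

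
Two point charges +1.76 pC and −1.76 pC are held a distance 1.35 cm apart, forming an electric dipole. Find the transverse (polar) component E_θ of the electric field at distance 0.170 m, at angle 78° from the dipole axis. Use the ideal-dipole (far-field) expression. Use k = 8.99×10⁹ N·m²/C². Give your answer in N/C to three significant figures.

E_θ ≈ 0.0425 N/C

Dipole moment p = qd = (1.76×10⁻¹² C)(0.0135 m) = 2.376×10⁻¹⁴ C·m.
For a dipole, E_θ = (kp sinθ)/r³.
kp/r³ = (8.99×10⁹)(2.376×10⁻¹⁴)/(0.170)³ = 0.04348 N/C.
E_θ = 0.04348·sin78° = 0.04253 N/C.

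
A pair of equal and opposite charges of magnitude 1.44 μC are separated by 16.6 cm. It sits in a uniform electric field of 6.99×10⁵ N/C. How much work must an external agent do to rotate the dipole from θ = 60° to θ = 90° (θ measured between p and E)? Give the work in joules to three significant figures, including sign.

W ≈ 0.0835 J

Dipole moment p = qd = (1.44×10⁻⁶ C)(0.166 m) = 2.39×10⁻⁷ C·m.
W_ext = ΔU = U(θ₂) − U(θ₁) = −pE cosθ₂ − (−pE cosθ₁) = pE(cosθ₁ − cosθ₂).
W = (2.39×10⁻⁷)(6.99×10⁵)·(cos60° − cos90°) = (0.1671)·(+0.5000) = 0.08353 J.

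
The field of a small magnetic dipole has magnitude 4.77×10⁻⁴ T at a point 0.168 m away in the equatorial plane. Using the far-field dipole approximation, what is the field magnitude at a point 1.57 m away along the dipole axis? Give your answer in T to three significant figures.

Dipole fields scale as 1/r³ in the far field.
The axial field is twice the equatorial field at the same r, so the geometry factor is 2/1.
B₂ = B₁ · (2/1) · (r₁/r₂)³ = 4.77×10⁻⁴ · 2 · (0.168/1.57)³.
(r₁/r₂)³ = (0.107)³ = 0.001225.
B₂ ≈ 1.169×10⁻⁶ T.

B ≈ 1.17×10⁻⁶ T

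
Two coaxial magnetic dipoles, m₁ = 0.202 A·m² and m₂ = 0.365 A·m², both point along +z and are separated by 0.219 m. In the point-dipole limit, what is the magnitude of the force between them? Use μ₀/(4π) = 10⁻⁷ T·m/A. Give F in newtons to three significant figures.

On-axis B of dipole 1: B = (μ₀/4π)·2m₁/r³. Force on dipole 2: F = m₂·dB/dr.
dB/dr = −(μ₀/4π)·6m₁/r⁴, so |F| = (μ₀/4π)·6m₁m₂/r⁴.
F = 6(10⁻⁷)(0.202)(0.365)/(0.219)⁴ = 1.923×10⁻⁵ N.

F ≈ 1.92×10⁻⁵ N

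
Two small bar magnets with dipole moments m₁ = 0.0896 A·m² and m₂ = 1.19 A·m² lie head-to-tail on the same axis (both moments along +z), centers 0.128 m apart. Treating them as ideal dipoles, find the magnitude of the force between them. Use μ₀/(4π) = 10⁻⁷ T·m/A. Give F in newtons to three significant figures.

F ≈ 2.38×10⁻⁴ N

On-axis B of dipole 1: B = (μ₀/4π)·2m₁/r³. Force on dipole 2: F = m₂·dB/dr.
dB/dr = −(μ₀/4π)·6m₁/r⁴, so |F| = (μ₀/4π)·6m₁m₂/r⁴.
F = 6(10⁻⁷)(0.0896)(1.19)/(0.128)⁴ = 2.383×10⁻⁴ N.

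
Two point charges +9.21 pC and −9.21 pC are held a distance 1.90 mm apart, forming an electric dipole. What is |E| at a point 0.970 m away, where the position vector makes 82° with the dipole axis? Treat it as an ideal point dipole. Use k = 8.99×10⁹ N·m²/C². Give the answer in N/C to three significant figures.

E ≈ 1.77×10⁻⁴ N/C

Dipole moment p = qd = (9.21×10⁻¹² C)(0.00190 m) = 1.75×10⁻¹⁴ C·m.
At angle θ the dipole field magnitude is E = (kp/r³)·√(1 + 3cos²θ).
kp/r³ = (8.99×10⁹)(1.75×10⁻¹⁴) / (0.970)³ = 1.724×10⁻⁴ N/C.
√(1 + 3cos²82°) = √(1 + 3·0.0194) = √1.0581 ≈ 1.0286.
E ≈ 1.724×10⁻⁴ × 1.029 = 1.773×10⁻⁴ N/C.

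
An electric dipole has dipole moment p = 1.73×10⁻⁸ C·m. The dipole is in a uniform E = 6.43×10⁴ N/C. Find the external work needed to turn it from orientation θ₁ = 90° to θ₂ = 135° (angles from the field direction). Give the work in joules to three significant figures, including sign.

W_ext = ΔU = U(θ₂) − U(θ₁) = −pE cosθ₂ − (−pE cosθ₁) = pE(cosθ₁ − cosθ₂).
W = (1.73×10⁻⁸)(6.43×10⁴)·(cos90° − cos135°) = (0.001112)·(+0.7071) = 7.866×10⁻⁴ J.

W ≈ 7.87×10⁻⁴ J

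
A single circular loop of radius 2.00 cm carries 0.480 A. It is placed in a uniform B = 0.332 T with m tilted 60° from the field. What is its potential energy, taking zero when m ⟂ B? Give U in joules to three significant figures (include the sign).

Magnetic moment m = IA = Iπa² = (0.480)·π·(0.0200)² = 6.032×10⁻⁴ A·m².
U = −m·B = −mB cosθ.
U = −(6.032×10⁻⁴)(0.332)·cos60° = -1.001×10⁻⁴ J.

U ≈ -1.00×10⁻⁴ J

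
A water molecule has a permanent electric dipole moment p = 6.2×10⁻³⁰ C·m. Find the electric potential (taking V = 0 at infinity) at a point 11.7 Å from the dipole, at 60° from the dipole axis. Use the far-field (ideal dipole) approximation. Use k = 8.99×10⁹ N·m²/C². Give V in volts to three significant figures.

V ≈ 0.0204 V

The dipole potential is V = kp cosθ / r².
V = (8.99×10⁹)(6.20×10⁻³⁰)·cos60° / (1.17×10⁻⁹)² = 0.02036 V.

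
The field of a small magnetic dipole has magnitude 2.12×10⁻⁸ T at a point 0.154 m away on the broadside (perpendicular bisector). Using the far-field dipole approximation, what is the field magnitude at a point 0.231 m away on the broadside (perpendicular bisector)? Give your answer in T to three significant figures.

B ≈ 6.28×10⁻⁹ T

Dipole fields scale as 1/r³ in the far field; the geometry is the same at both points.
B₂ = B₁ · (r₁/r₂)³ = 2.12×10⁻⁸ · (0.154/0.231)³.
(r₁/r₂)³ = (0.6667)³ = 0.2963.
B₂ ≈ 6.281×10⁻⁹ T.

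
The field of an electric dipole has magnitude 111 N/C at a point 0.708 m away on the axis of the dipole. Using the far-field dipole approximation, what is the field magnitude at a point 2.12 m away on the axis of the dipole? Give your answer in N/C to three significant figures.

Dipole fields scale as 1/r³ in the far field; the geometry is the same at both points.
E₂ = E₁ · (r₁/r₂)³ = 111 · (0.708/2.12)³.
(r₁/r₂)³ = (0.334)³ = 0.03725.
E₂ ≈ 4.134 N/C.

E ≈ 4.13 N/C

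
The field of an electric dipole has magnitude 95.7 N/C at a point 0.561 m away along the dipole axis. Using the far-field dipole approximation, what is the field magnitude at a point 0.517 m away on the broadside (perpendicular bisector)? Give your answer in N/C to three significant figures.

E ≈ 61.1 N/C

Dipole fields scale as 1/r³ in the far field.
The axial field is twice the equatorial field at the same r, so the geometry factor is 1/2.
E₂ = E₁ · (1/2) · (r₁/r₂)³ = 95.7 · 0.5 · (0.561/0.517)³.
(r₁/r₂)³ = (1.085)³ = 1.278.
E₂ ≈ 61.14 N/C.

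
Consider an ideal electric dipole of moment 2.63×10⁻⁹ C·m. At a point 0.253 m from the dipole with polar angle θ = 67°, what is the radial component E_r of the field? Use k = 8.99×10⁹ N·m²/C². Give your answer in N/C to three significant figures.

For a dipole, E_r = (2kp cosθ)/r³.
kp/r³ = (8.99×10⁹)(2.63×10⁻⁹)/(0.253)³ = 1460 N/C.
E_r = 2·1460·cos67° = 1141 N/C.

E_r ≈ 1140 N/C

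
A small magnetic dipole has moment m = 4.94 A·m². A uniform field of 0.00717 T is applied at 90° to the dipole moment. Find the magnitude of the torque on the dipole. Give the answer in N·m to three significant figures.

Torque on a magnetic dipole: τ = mB sinθ.
τ = (4.94)(0.00717)·sin90° = 0.03542 N·m.

τ ≈ 0.0354 N·m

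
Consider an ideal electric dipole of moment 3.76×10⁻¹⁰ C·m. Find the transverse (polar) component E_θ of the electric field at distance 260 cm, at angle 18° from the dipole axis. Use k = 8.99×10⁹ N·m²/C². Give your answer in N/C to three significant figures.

E_θ ≈ 0.0594 N/C

For a dipole, E_θ = (kp sinθ)/r³.
kp/r³ = (8.99×10⁹)(3.76×10⁻¹⁰)/(2.60)³ = 0.1923 N/C.
E_θ = 0.1923·sin18° = 0.05943 N/C.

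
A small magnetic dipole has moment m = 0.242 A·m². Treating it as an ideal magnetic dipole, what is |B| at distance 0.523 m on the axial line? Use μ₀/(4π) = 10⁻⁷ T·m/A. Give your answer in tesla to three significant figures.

On axis B = (μ₀/4π)·2m/r³.
B = 2·(10⁻⁷)·(0.242) / (0.523)³ = 3.383×10⁻⁷ T.

B ≈ 3.38×10⁻⁷ T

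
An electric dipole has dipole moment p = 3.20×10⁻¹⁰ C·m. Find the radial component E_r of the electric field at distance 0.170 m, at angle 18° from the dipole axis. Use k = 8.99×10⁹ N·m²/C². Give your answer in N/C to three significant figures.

E_r ≈ 1110 N/C

For a dipole, E_r = (2kp cosθ)/r³.
kp/r³ = (8.99×10⁹)(3.20×10⁻¹⁰)/(0.170)³ = 585.5 N/C.
E_r = 2·585.5·cos18° = 1114 N/C.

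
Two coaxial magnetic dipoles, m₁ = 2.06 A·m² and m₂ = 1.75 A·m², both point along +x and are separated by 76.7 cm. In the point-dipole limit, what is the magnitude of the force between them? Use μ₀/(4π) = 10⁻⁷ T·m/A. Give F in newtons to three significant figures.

On-axis B of dipole 1: B = (μ₀/4π)·2m₁/r³. Force on dipole 2: F = m₂·dB/dr.
dB/dr = −(μ₀/4π)·6m₁/r⁴, so |F| = (μ₀/4π)·6m₁m₂/r⁴.
F = 6(10⁻⁷)(2.06)(1.75)/(0.767)⁴ = 6.250×10⁻⁶ N.

F ≈ 6.25×10⁻⁶ N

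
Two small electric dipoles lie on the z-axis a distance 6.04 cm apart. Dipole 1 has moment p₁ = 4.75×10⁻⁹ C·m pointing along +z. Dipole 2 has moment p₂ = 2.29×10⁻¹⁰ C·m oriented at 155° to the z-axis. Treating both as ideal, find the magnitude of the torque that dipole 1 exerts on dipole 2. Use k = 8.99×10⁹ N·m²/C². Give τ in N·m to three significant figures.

τ ≈ 3.75×10⁻⁵ N·m

The second dipole sits on the axis of the first, so the field there is axial: E₁ = 2kp₁/r³ along +z.
E₁ = 2(8.99×10⁹)(4.75×10⁻⁹)/(0.0604)³ = 3.876×10⁵ N/C.
Torque on the second dipole: τ = p₂ E₁ sinθ.
τ = (2.29×10⁻¹⁰)(3.876×10⁵)·sin155° = 3.751×10⁻⁵ N·m.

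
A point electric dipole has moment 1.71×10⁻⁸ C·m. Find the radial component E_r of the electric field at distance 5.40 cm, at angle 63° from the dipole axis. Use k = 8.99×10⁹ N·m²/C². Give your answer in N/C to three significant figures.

E_r ≈ 8.86×10⁵ N/C

For a dipole, E_r = (2kp cosθ)/r³.
kp/r³ = (8.99×10⁹)(1.71×10⁻⁸)/(0.0540)³ = 9.763×10⁵ N/C.
E_r = 2·9.763×10⁵·cos63° = 8.864×10⁵ N/C.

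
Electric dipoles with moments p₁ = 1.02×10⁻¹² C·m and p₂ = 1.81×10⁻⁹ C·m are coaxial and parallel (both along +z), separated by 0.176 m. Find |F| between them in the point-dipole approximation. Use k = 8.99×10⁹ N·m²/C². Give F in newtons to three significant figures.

On-axis field of dipole 1 at distance r: E = 2kp₁/r³. Force on dipole 2 is F = p₂·dE/dr (gradient along axis).
dE/dr = −6kp₁/r⁴, so |F| = 6kp₁p₂/r⁴ (attractive for aligned moments).
F = 6(8.99×10⁹)(1.02×10⁻¹²)(1.81×10⁻⁹)/(0.176)⁴ = 1.038×10⁻⁷ N.

F ≈ 1.04×10⁻⁷ N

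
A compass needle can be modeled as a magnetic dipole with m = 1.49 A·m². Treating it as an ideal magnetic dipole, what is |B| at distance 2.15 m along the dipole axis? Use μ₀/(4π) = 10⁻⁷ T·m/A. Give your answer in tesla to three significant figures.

B ≈ 3.00×10⁻⁸ T

On axis B = (μ₀/4π)·2m/r³.
B = 2·(10⁻⁷)·(1.49) / (2.15)³ = 2.998×10⁻⁸ T.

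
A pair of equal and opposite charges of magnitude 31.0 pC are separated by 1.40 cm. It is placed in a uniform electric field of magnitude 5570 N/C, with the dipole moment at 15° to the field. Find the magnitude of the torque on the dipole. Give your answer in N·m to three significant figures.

Dipole moment p = qd = (3.10×10⁻¹¹ C)(0.0140 m) = 4.34×10⁻¹³ C·m.
Torque on an electric dipole: τ = pE sinθ.
τ = (4.34×10⁻¹³)(5570)·sin15° = 6.257×10⁻¹⁰ N·m.

τ ≈ 6.26×10⁻¹⁰ N·m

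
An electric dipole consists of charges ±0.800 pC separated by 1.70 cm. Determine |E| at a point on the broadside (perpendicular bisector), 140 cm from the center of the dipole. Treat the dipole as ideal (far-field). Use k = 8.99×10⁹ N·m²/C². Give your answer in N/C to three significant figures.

E ≈ 4.46×10⁻⁵ N/C

Dipole moment p = qd = (8.00×10⁻¹³ C)(0.0170 m) = 1.36×10⁻¹⁴ C·m.
On the perpendicular bisector E = kp/r³ (half the axial value at the same distance).
E = (8.99×10⁹)(1.36×10⁻¹⁴) / (1.40)³ = 4.456×10⁻⁵ N/C.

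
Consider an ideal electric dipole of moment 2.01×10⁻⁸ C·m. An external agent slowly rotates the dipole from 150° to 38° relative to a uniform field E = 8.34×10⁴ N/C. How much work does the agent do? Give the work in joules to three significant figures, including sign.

W_ext = ΔU = U(θ₂) − U(θ₁) = −pE cosθ₂ − (−pE cosθ₁) = pE(cosθ₁ − cosθ₂).
W = (2.01×10⁻⁸)(8.34×10⁴)·(cos150° − cos38°) = (0.001676)·(-1.6540) = -0.002773 J.

W ≈ -0.00277 J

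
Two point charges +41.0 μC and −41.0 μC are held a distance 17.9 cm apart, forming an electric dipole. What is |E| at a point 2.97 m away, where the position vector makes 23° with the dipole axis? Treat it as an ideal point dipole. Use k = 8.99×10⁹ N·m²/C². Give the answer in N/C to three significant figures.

E ≈ 4740 N/C

Dipole moment p = qd = (4.10×10⁻⁵ C)(0.179 m) = 7.339×10⁻⁶ C·m.
At angle θ the dipole field magnitude is E = (kp/r³)·√(1 + 3cos²θ).
kp/r³ = (8.99×10⁹)(7.339×10⁻⁶) / (2.97)³ = 2518 N/C.
√(1 + 3cos²23°) = √(1 + 3·0.8473) = √3.5420 ≈ 1.8820.
E ≈ 2518 × 1.882 = 4740 N/C.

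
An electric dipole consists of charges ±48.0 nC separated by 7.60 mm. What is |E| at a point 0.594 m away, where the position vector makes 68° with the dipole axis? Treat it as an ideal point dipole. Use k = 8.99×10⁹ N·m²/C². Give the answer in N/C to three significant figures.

E ≈ 18.7 N/C

Dipole moment p = qd = (4.80×10⁻⁸ C)(0.00760 m) = 3.648×10⁻¹⁰ C·m.
At angle θ the dipole field magnitude is E = (kp/r³)·√(1 + 3cos²θ).
kp/r³ = (8.99×10⁹)(3.648×10⁻¹⁰) / (0.594)³ = 15.65 N/C.
√(1 + 3cos²68°) = √(1 + 3·0.1403) = √1.4210 ≈ 1.1921.
E ≈ 15.65 × 1.192 = 18.65 N/C.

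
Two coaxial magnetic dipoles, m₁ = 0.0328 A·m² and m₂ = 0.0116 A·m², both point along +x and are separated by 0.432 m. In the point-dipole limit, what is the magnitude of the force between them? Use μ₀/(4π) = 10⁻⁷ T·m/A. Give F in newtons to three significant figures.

On-axis B of dipole 1: B = (μ₀/4π)·2m₁/r³. Force on dipole 2: F = m₂·dB/dr.
dB/dr = −(μ₀/4π)·6m₁/r⁴, so |F| = (μ₀/4π)·6m₁m₂/r⁴.
F = 6(10⁻⁷)(0.0328)(0.0116)/(0.432)⁴ = 6.555×10⁻⁹ N.

F ≈ 6.55×10⁻⁹ N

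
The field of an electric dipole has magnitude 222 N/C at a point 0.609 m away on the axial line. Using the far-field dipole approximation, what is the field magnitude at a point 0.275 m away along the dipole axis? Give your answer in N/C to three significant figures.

Dipole fields scale as 1/r³ in the far field; the geometry is the same at both points.
E₂ = E₁ · (r₁/r₂)³ = 222 · (0.609/0.275)³.
(r₁/r₂)³ = (2.215)³ = 10.86.
E₂ ≈ 2411 N/C.

E ≈ 2410 N/C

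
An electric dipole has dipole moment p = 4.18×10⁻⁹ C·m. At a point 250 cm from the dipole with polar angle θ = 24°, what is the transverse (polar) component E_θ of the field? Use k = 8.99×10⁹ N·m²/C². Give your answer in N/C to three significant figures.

E_θ ≈ 0.978 N/C

For a dipole, E_θ = (kp sinθ)/r³.
kp/r³ = (8.99×10⁹)(4.18×10⁻⁹)/(2.50)³ = 2.405 N/C.
E_θ = 2.405·sin24° = 0.9782 N/C.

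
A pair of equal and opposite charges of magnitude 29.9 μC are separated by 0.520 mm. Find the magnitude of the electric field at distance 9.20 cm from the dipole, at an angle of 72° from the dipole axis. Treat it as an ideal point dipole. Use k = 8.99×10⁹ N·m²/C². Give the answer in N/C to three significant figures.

Dipole moment p = qd = (2.99×10⁻⁵ C)(5.20×10⁻⁴ m) = 1.555×10⁻⁸ C·m.
At angle θ the dipole field magnitude is E = (kp/r³)·√(1 + 3cos²θ).
kp/r³ = (8.99×10⁹)(1.555×10⁻⁸) / (0.0920)³ = 1.795×10⁵ N/C.
√(1 + 3cos²72°) = √(1 + 3·0.0955) = √1.2865 ≈ 1.1342.
E ≈ 1.795×10⁵ × 1.134 = 2.036×10⁵ N/C.

E ≈ 2.04×10⁵ N/C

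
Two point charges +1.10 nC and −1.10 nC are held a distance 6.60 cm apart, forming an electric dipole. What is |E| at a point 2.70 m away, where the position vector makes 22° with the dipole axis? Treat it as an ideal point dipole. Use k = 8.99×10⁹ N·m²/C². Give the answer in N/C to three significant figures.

Dipole moment p = qd = (1.10×10⁻⁹ C)(0.0660 m) = 7.26×10⁻¹¹ C·m.
At angle θ the dipole field magnitude is E = (kp/r³)·√(1 + 3cos²θ).
kp/r³ = (8.99×10⁹)(7.26×10⁻¹¹) / (2.70)³ = 0.03316 N/C.
√(1 + 3cos²22°) = √(1 + 3·0.8597) = √3.5790 ≈ 1.8918.
E ≈ 0.03316 × 1.892 = 0.06273 N/C.

E ≈ 0.0627 N/C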